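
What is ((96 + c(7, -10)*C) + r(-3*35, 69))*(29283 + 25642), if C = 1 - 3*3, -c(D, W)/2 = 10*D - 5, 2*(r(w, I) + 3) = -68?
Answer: 60362575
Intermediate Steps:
r(w, I) = -37 (r(w, I) = -3 + (½)*(-68) = -3 - 34 = -37)
c(D, W) = 10 - 20*D (c(D, W) = -2*(10*D - 5) = -2*(-5 + 10*D) = 10 - 20*D)
C = -8 (C = 1 - 9 = -8)
((96 + c(7, -10)*C) + r(-3*35, 69))*(29283 + 25642) = ((96 + (10 - 20*7)*(-8)) - 37)*(29283 + 25642) = ((96 + (10 - 140)*(-8)) - 37)*54925 = ((96 - 130*(-8)) - 37)*54925 = ((96 + 1040) - 37)*54925 = (1136 - 37)*54925 = 1099*54925 = 60362575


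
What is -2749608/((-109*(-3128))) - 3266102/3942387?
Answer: -1494200355425/168020591553 ≈ -8.8930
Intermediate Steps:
-2749608/((-109*(-3128))) - 3266102/3942387 = -2749608/340952 - 3266102*1/3942387 = -2749608*1/340952 - 3266102/3942387 = -343701/42619 - 3266102/3942387 = -1494200355425/168020591553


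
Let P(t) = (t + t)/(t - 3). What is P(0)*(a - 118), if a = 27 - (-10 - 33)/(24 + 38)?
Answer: 0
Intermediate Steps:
P(t) = 2*t/(-3 + t) (P(t) = (2*t)/(-3 + t) = 2*t/(-3 + t))
a = 1717/62 (a = 27 - (-43)/62 = 27 - 1*(-43/62) = 27 + 43/62 = 1717/62 ≈ 27.694)
P(0)*(a - 118) = (2*0/(-3 + 0))*(1717/62 - 118) = (2*0/(-3))*(-5599/62) = (2*0*(-⅓))*(-5599/62) = 0*(-5599/62) = 0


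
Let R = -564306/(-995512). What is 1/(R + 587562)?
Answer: 497756/292462793025 ≈ 1.7019e-6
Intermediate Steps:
R = 282153/497756 (R = -564306*(-1/995512) = 282153/497756 ≈ 0.56685)
1/(R + 587562) = 1/(282153/497756 + 587562) = 1/(292462793025/497756) = 497756/292462793025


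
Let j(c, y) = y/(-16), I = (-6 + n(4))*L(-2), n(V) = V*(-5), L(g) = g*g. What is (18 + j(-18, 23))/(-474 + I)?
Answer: -265/9248 ≈ -0.028655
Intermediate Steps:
L(g) = g²
n(V) = -5*V
I = -104 (I = (-6 - 5*4)*(-2)² = (-6 - 20)*4 = -26*4 = -104)
j(c, y) = -y/16 (j(c, y) = y*(-1/16) = -y/16)
(18 + j(-18, 23))/(-474 + I) = (18 - 1/16*23)/(-474 - 104) = (18 - 23/16)/(-578) = (265/16)*(-1/578) = -265/9248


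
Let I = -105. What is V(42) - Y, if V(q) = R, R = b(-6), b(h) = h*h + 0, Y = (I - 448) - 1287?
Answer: 1876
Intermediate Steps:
Y = -1840 (Y = (-105 - 448) - 1287 = -553 - 1287 = -1840)
b(h) = h² (b(h) = h² + 0 = h²)
R = 36 (R = (-6)² = 36)
V(q) = 36
V(42) - Y = 36 - 1*(-1840) = 36 + 1840 = 1876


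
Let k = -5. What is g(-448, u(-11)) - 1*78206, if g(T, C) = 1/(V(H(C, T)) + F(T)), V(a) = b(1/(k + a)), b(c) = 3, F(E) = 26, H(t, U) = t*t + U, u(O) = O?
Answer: -2267973/29 ≈ -78206.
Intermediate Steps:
H(t, U) = U + t² (H(t, U) = t² + U = U + t²)
V(a) = 3
g(T, C) = 1/29 (g(T, C) = 1/(3 + 26) = 1/29)
g(-448, u(-11)) - 1*78206 = 1/29 - 1*78206 = 1/29 - 78206 = -2267973/29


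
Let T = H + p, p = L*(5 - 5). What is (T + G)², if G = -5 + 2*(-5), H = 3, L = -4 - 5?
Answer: 144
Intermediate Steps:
L = -9
p = 0 (p = -9*(5 - 5) = -9*0 = 0)
G = -15 (G = -5 - 10 = -15)
T = 3 (T = 3 + 0 = 3)
(T + G)² = (3 - 15)² = (-12)² = 144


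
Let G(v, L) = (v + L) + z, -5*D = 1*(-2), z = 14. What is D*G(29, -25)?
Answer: 36/5 ≈ 7.2000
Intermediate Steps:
D = ⅖ (D = -(-2)/5 = -⅕*(-2) = ⅖ ≈ 0.40000)
G(v, L) = 14 + L + v (G(v, L) = (v + L) + 14 = (L + v) + 14 = 14 + L + v)
D*G(29, -25) = 2*(14 - 25 + 29)/5 = (⅖)*18 = 36/5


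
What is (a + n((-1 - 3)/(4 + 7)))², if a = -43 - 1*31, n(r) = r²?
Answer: 79887844/14641 ≈ 5456.4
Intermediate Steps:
a = -74 (a = -43 - 31 = -74)
(a + n((-1 - 3)/(4 + 7)))² = (-74 + ((-1 - 3)/(4 + 7))²)² = (-74 + (-4/11)²)² = (-74 + 16/121)² = (-8938/121)² = 79887844/14641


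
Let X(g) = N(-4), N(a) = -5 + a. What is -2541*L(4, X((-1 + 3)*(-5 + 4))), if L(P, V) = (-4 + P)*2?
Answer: 0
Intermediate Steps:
X(g) = -9 (X(g) = -5 - 4 = -9)
L(P, V) = -8 + 2*P
-2541*L(4, X((-1 + 3)*(-5 + 4))) = -2541*(-8 + 2*4) = -2541*(-8 + 8) = -2541*0 = 0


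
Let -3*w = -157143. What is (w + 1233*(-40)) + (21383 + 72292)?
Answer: 96736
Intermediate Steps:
w = 52381 (w = -⅓*(-157143) = 52381)
(w + 1233*(-40)) + (21383 + 72292) = (52381 + 1233*(-40)) + (21383 + 72292) = (52381 - 49320) + 93675 = 3061 + 93675 = 96736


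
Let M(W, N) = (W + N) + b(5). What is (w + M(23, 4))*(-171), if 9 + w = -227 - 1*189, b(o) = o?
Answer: 67203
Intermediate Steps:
w = -425 (w = -9 + (-227 - 1*189) = -9 + (-227 - 189) = -9 - 416 = -425)
M(W, N) = 5 + N + W (M(W, N) = (W + N) + 5 = (N + W) + 5 = 5 + N + W)
(w + M(23, 4))*(-171) = (-425 + (5 + 4 + 23))*(-171) = (-425 + 32)*(-171) = -393*(-171) = 67203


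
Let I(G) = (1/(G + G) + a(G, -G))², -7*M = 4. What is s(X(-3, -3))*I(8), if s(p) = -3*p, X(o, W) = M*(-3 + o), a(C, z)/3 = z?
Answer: -1320201/224 ≈ -5893.8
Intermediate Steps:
M = -4/7 (M = -⅐*4 = -4/7 ≈ -0.57143)
a(C, z) = 3*z
X(o, W) = 12/7 - 4*o/7 (X(o, W) = -4*(-3 + o)/7 = 12/7 - 4*o/7)
I(G) = (1/(2*G) - 3*G)² (I(G) = (1/(G + G) + 3*(-G))² = (1/(2*G) - 3*G)²)
s(X(-3, -3))*I(8) = (-3*(12/7 - 4/7*(-3)))*((¼)*(1 - 6*8²)²/8²) = (-3*(12/7 + 12/7))*((¼)*(1/64)*(1 - 6*64)²) = (-3*24/7)*((¼)*(1/64)*(1 - 384)²) = -18*(-383)²/(7*64) = -18*146689/(7*64) = -72/7*146689/256 = -1320201/224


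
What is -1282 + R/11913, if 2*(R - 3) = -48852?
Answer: -5098963/3971 ≈ -1284.1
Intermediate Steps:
R = -24423 (R = 3 + (1/2)*(-48852) = 3 - 24426 = -24423)
-1282 + R/11913 = -1282 - 24423/11913 = -1282 - 24423*1/11913 = -1282 - 8141/3971 = -5098963/3971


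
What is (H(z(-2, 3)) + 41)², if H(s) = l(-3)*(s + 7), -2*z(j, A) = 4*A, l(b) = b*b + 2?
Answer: 2704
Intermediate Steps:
l(b) = 2 + b² (l(b) = b² + 2 = 2 + b²)
z(j, A) = -2*A
H(s) = 77 + 11*s (H(s) = (2 + (-3)²)*(s + 7) = (2 + 9)*(7 + s) = 11*(7 + s) = 77 + 11*s)
(H(z(-2, 3)) + 41)² = ((77 + 11*(-2*3)) + 41)² = ((77 + 11*(-6)) + 41)² = ((77 - 66) + 41)² = (11 + 41)² = 52² = 2704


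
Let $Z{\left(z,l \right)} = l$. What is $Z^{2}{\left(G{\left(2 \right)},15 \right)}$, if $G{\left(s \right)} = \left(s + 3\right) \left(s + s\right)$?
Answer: $225$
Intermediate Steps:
$G{\left(s \right)} = 2 s \left(3 + s\right)$ ($G{\left(s \right)} = \left(3 + s\right) 2 s = 2 s \left(3 + s\right)$)
$Z^{2}{\left(G{\left(2 \right)},15 \right)} = 15^{2} = 225$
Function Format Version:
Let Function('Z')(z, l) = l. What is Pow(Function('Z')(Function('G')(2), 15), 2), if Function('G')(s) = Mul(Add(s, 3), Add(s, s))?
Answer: 225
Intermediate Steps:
Function('G')(s) = Mul(2, s, Add(3, s)) (Function('G')(s) = Mul(Add(3, s), Mul(2, s)) = Mul(2, s, Add(3, s)))
Pow(Function('Z')(Function('G')(2), 15), 2) = Pow(15, 2) = 225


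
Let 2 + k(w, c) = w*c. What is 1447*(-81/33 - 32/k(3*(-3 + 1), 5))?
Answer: -23152/11 ≈ -2104.7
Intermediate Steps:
k(w, c) = -2 + c*w (k(w, c) = -2 + w*c = -2 + c*w)
1447*(-81/33 - 32/k(3*(-3 + 1), 5)) = 1447*(-81/33 - 32/(-2 + 5*(3*(-3 + 1)))) = 1447*(-81*1/33 - 32/(-2 + 5*(3*(-2)))) = 1447*(-27/11 - 32/(-2 + 5*(-6))) = 1447*(-27/11 - 32/(-2 - 30)) = 1447*(-27/11 - 32/(-32)) = 1447*(-27/11 - 32*(-1/32)) = 1447*(-27/11 + 1) = 1447*(-16/11) = -23152/11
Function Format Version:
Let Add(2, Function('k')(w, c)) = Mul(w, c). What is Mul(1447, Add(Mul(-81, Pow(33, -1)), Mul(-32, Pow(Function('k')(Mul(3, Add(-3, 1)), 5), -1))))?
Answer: Rational(-23152, 11) ≈ -2104.7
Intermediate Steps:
Function('k')(w, c) = Add(-2, Mul(c, w)) (Function('k')(w, c) = Add(-2, Mul(w, c)) = Add(-2, Mul(c, w)))
Mul(1447, Add(Mul(-81, Pow(33, -1)), Mul(-32, Pow(Function('k')(Mul(3, Add(-3, 1)), 5), -1)))) = Mul(1447, Add(Mul(-81, Pow(33, -1)), Mul(-32, Pow(Add(-2, Mul(5, Mul(3, Add(-3, 1)))), -1)))) = Mul(1447, Add(Mul(-81, Rational(1, 33)), Mul(-32, Pow(Add(-2, Mul(5, Mul(3, -2))), -1)))) = Mul(1447, Add(Rational(-27, 11), Mul(-32, Pow(Add(-2, Mul(5, -6)), -1)))) = Mul(1447, Add(Rational(-27, 11), Mul(-32, Pow(Add(-2, -30), -1)))) = Mul(1447, Add(Rational(-27, 11), Mul(-32, Pow(-32, -1)))) = Mul(1447, Add(Rational(-27, 11), Mul(-32, Rational(-1, 32)))) = Mul(1447, Add(Rational(-27, 11), 1)) = Mul(1447, Rational(-16, 11)) = Rational(-23152, 11)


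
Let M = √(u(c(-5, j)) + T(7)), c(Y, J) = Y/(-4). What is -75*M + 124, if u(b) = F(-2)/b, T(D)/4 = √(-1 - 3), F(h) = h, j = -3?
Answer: 124 - 30*√(-10 + 50*I) ≈ -11.815 - 165.67*I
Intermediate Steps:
T(D) = 8*I (T(D) = 4*√(-1 - 3) = 4*√(-4) = 4*(2*I) = 8*I)
c(Y, J) = -Y/4 (c(Y, J) = Y*(-¼) = -Y/4)
u(b) = -2/b
M = √(-8/5 + 8*I) (M = √(-2/((-¼*(-5))) + 8*I) = √(-2/5/4 + 8*I) = √(-2*⅘ + 8*I) = √(-8/5 + 8*I) ≈ 1.8109 + 2.2089*I)
-75*M + 124 = -30*√(-10 + 50*I) + 124 = 124 - 30*√(-10 + 50*I)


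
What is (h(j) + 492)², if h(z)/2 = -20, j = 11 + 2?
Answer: 204304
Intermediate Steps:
j = 13
h(z) = -40 (h(z) = 2*(-20) = -40)
(h(j) + 492)² = (-40 + 492)² = 452² = 204304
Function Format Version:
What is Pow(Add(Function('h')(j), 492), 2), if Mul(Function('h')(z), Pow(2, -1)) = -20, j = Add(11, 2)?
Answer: 204304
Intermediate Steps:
j = 13
Function('h')(z) = -40 (Function('h')(z) = Mul(2, -20) = -40)
Pow(Add(Function('h')(j), 492), 2) = Pow(Add(-40, 492), 2) = Pow(452, 2) = 204304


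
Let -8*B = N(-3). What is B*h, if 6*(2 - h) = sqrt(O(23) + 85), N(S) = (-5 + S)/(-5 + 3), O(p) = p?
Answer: -1 + sqrt(3)/2 ≈ -0.13397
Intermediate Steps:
N(S) = 5/2 - S/2 (N(S) = (-5 + S)/(-2) = (-5 + S)*(-1/2) = 5/2 - S/2)
h = 2 - sqrt(3) (h = 2 - sqrt(23 + 85)/6 = 2 - sqrt(3) ≈ 0.26795)
B = -1/2 (B = -(5/2 - 1/2*(-3))/8 = -(5/2 + 3/2)/8 = -1/8*4 = -1/2 ≈ -0.50000)
B*h = -(2 - sqrt(3))/2 = -1 + sqrt(3)/2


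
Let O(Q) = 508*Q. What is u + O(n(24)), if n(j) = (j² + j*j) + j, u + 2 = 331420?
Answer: 928826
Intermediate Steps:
u = 331418 (u = -2 + 331420 = 331418)
n(j) = j + 2*j² (n(j) = (j² + j²) + j = 2*j² + j = j + 2*j²)
u + O(n(24)) = 331418 + 508*(24*(1 + 2*24)) = 331418 + 508*(24*(1 + 48)) = 331418 + 508*(24*49) = 331418 + 508*1176 = 331418 + 597408 = 928826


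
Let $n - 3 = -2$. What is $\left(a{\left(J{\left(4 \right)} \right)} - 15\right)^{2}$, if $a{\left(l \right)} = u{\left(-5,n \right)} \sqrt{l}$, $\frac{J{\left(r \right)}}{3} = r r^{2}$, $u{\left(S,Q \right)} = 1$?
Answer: $417 - 240 \sqrt{3} \approx 1.3078$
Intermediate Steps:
$n = 1$ ($n = 3 - 2 = 1$)
$J{\left(r \right)} = 3 r^{3}$ ($J{\left(r \right)} = 3 r r^{2} = 3 r^{3}$)
$a{\left(l \right)} = \sqrt{l}$ ($a{\left(l \right)} = 1 \sqrt{l} = \sqrt{l}$)
$\left(a{\left(J{\left(4 \right)} \right)} - 15\right)^{2} = \left(\sqrt{3 \cdot 4^{3}} - 15\right)^{2} = \left(\sqrt{3 \cdot 64} - 15\right)^{2} = \left(\sqrt{192} - 15\right)^{2} = \left(8 \sqrt{3} - 15\right)^{2} = \left(-15 + 8 \sqrt{3}\right)^{2}$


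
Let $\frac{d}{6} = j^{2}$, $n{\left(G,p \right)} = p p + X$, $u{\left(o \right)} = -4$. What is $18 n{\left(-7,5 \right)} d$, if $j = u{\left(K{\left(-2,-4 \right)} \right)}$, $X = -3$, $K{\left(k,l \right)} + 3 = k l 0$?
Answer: $38016$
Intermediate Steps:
$K{\left(k,l \right)} = -3$ ($K{\left(k,l \right)} = -3 + k l 0 = -3 + 0 = -3$)
$j = -4$
$n{\left(G,p \right)} = -3 + p^{2}$ ($n{\left(G,p \right)} = p p - 3 = p^{2} - 3 = -3 + p^{2}$)
$d = 96$ ($d = 6 \left(-4\right)^{2} = 6 \cdot 16 = 96$)
$18 n{\left(-7,5 \right)} d = 18 \left(-3 + 5^{2}\right) 96 = 18 \left(-3 + 25\right) 96 = 18 \cdot 22 \cdot 96 = 396 \cdot 96 = 38016$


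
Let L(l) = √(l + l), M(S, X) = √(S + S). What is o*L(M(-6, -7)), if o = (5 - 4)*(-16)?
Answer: -32*3^(¼)*√I ≈ -29.779 - 29.779*I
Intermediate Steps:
M(S, X) = √2*√S (M(S, X) = √(2*S) = √2*√S)
L(l) = √2*√l (L(l) = √(2*l) = √2*√l)
o = -16 (o = 1*(-16) = -16)
o*L(M(-6, -7)) = -16*√2*√(√2*√(-6)) = -16*√2*√(√2*(I*√6)) = -16*√2*√(2*I*√3) = -16*√2*√2*3^(¼)*√I = -32*3^(¼)*√I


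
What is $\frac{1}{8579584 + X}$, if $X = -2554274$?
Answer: $\frac{1}{6025310} \approx 1.6597 \cdot 10^{-7}$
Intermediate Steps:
$\frac{1}{8579584 + X} = \frac{1}{8579584 - 2554274} = \frac{1}{6025310}$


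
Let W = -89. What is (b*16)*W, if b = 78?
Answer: -111072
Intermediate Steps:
(b*16)*W = (78*16)*(-89) = 1248*(-89) = -111072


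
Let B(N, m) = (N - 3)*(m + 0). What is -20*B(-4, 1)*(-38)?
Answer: -5320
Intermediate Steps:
B(N, m) = m*(-3 + N) (B(N, m) = (-3 + N)*m = m*(-3 + N))
-20*B(-4, 1)*(-38) = -20*(-3 - 4)*(-38) = -20*(-7)*(-38) = 140*(-38) = -5320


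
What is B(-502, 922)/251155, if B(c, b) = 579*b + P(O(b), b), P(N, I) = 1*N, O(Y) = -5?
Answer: 533833/251155 ≈ 2.1255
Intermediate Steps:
P(N, I) = N
B(c, b) = -5 + 579*b (B(c, b) = 579*b - 5 = -5 + 579*b)
B(-502, 922)/251155 = (-5 + 579*922)/251155 = (-5 + 533838)*(1/251155) = 533833*(1/251155) = 533833/251155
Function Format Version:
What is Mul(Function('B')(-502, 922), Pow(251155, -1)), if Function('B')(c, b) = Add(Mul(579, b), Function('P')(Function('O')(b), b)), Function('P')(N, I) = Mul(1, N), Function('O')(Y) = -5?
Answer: Rational(533833, 251155) ≈ 2.1255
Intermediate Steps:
Function('P')(N, I) = N
Function('B')(c, b) = Add(-5, Mul(579, b)) (Function('B')(c, b) = Add(Mul(579, b), -5) = Add(-5, Mul(579, b)))
Mul(Function('B')(-502, 922), Pow(251155, -1)) = Mul(Add(-5, Mul(579, 922)), Pow(251155, -1)) = Mul(Add(-5, 533838), Rational(1, 251155)) = Mul(533833, Rational(1, 251155)) = Rational(533833, 251155)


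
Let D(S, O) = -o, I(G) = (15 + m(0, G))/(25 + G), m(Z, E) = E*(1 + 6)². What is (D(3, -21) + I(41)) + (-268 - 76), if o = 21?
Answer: -1003/3 ≈ -334.33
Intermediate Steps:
m(Z, E) = 49*E (m(Z, E) = E*7² = E*49 = 49*E)
I(G) = (15 + 49*G)/(25 + G)
D(S, O) = -21 (D(S, O) = -1*21 = -21)
(D(3, -21) + I(41)) + (-268 - 76) = (-21 + (15 + 49*41)/(25 + 41)) + (-268 - 76) = (-21 + (15 + 2009)/66) - 344 = (-21 + (1/66)*2024) - 344 = (-21 + 92/3) - 344 = 29/3 - 344 = -1003/3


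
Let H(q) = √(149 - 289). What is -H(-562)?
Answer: -2*I*√35 ≈ -11.832*I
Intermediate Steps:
H(q) = 2*I*√35 (H(q) = √(-140) = 2*I*√35)
-H(-562) = -2*I*√35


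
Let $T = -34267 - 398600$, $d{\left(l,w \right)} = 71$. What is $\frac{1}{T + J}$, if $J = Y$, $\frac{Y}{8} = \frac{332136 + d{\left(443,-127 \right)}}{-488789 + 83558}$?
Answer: $- \frac{405231}{175413784933} \approx -2.3101 \cdot 10^{-6}$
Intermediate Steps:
$T = -432867$
$Y = - \frac{2657656}{405231}$ ($Y = 8 \frac{332136 + 71}{-488789 + 83558} = 8 \frac{332207}{-405231} = 8 \cdot 332207 \left(- \frac{1}{405231}\right) = 8 \left(- \frac{332207}{405231}\right) = - \frac{2657656}{405231} \approx -6.5584$)
$J = - \frac{2657656}{405231} \approx -6.5584$
$\frac{1}{T + J} = \frac{1}{-432867 - \frac{2657656}{405231}} = \frac{1}{- \frac{175413784933}{405231}} = - \frac{405231}{175413784933}$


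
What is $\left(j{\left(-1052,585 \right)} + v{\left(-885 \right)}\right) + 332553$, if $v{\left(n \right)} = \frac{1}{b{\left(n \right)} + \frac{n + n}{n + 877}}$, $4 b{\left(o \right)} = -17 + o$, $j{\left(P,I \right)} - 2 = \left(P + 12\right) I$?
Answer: $- \frac{4689369}{17} \approx -2.7585 \cdot 10^{5}$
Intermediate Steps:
$j{\left(P,I \right)} = 2 + I \left(12 + P\right)$ ($j{\left(P,I \right)} = 2 + \left(P + 12\right) I = 2 + \left(12 + P\right) I = 2 + I \left(12 + P\right)$)
$b{\left(o \right)} = - \frac{17}{4} + \frac{o}{4}$ ($b{\left(o \right)} = \frac{-17 + o}{4} = - \frac{17}{4} + \frac{o}{4}$)
$v{\left(n \right)} = \frac{1}{- \frac{17}{4} + \frac{n}{4} + \frac{2 n}{877 + n}}$ ($v{\left(n \right)} = \frac{1}{\left(- \frac{17}{4} + \frac{n}{4}\right) + \frac{n + n}{n + 877}} = \frac{1}{\left(- \frac{17}{4} + \frac{n}{4}\right) + \frac{2 n}{877 + n}} = \frac{1}{- \frac{17}{4} + \frac{n}{4} + \frac{2 n}{877 + n}}$)
$\left(j{\left(-1052,585 \right)} + v{\left(-885 \right)}\right) + 332553 = \left(\left(2 + 12 \cdot 585 + 585 \left(-1052\right)\right) + \frac{4 \left(877 - 885\right)}{-14909 + \left(-885\right)^{2} + 868 \left(-885\right)}\right) + 332553 = \left(\left(2 + 7020 - 615420\right) + 4 \frac{1}{-14909 + 783225 - 768180} \left(-8\right)\right) + 332553 = \left(-608398 + 4 \cdot \frac{1}{136} \left(-8\right)\right) + 332553 = \left(-608398 - \frac{4}{17}\right) + 332553 = - \frac{10342770}{17} + 332553 = - \frac{4689369}{17}$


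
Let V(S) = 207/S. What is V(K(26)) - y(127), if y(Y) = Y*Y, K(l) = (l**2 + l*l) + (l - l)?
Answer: -21806201/1352 ≈ -16129.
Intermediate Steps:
K(l) = 2*l**2 (K(l) = (l**2 + l**2) + 0 = 2*l**2 + 0 = 2*l**2)
y(Y) = Y**2
V(K(26)) - y(127) = 207/((2*26**2)) - 1*127**2 = 207/((2*676)) - 1*16129 = 207/1352 - 16129 = -21806201/1352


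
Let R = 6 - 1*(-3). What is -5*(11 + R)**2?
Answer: -2000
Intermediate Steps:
R = 9 (R = 6 + 3 = 9)
-5*(11 + R)**2 = -5*(11 + 9)**2 = -5*20**2 = -5*400 = -2000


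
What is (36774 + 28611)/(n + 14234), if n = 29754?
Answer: 65385/43988 ≈ 1.4864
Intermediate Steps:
(36774 + 28611)/(n + 14234) = (36774 + 28611)/(29754 + 14234) = 65385/43988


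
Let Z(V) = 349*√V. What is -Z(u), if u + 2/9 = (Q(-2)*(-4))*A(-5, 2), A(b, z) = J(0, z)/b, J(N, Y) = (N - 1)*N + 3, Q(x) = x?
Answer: -349*I*√1130/15 ≈ -782.12*I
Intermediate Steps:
J(N, Y) = 3 + N*(-1 + N) (J(N, Y) = (-1 + N)*N + 3 = N*(-1 + N) + 3 = 3 + N*(-1 + N))
A(b, z) = 3/b (A(b, z) = (3 + 0² - 1*0)/b = (3 + 0 + 0)/b = 3/b)
u = -226/45 (u = -2/9 + (-2*(-4))*(3/(-5)) = -2/9 + 8*(3*(-⅕)) = -2/9 + 8*(-⅗) = -2/9 - 24/5 = -226/45 ≈ -5.0222)
-Z(u) = -349*√(-226/45) = -349*I*√1130/15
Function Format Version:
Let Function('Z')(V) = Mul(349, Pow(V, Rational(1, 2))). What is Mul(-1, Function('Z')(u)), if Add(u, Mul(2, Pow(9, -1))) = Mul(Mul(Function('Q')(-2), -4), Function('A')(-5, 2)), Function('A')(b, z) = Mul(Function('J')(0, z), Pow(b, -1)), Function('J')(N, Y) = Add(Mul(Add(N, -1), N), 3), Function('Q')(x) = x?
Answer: Mul(Rational(-349, 15), I, Pow(1130, Rational(1, 2))) ≈ Mul(-782.12, I)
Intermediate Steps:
Function('J')(N, Y) = Add(3, Mul(N, Add(-1, N))) (Function('J')(N, Y) = Add(Mul(Add(-1, N), N), 3) = Add(Mul(N, Add(-1, N)), 3) = Add(3, Mul(N, Add(-1, N))))
Function('A')(b, z) = Mul(3, Pow(b, -1)) (Function('A')(b, z) = Mul(Add(3, Pow(0, 2), Mul(-1, 0)), Pow(b, -1)) = Mul(Add(3, 0, 0), Pow(b, -1)) = Mul(3, Pow(b, -1)))
u = Rational(-226, 45) (u = Add(Rational(-2, 9), Mul(Mul(-2, -4), Mul(3, Pow(-5, -1)))) = Add(Rational(-2, 9), Mul(8, Mul(3, Rational(-1, 5)))) = Add(Rational(-2, 9), Mul(8, Rational(-3, 5))) = Add(Rational(-2, 9), Rational(-24, 5)) = Rational(-226, 45) ≈ -5.0222)
Mul(-1, Function('Z')(u)) = Mul(-1, Mul(349, Pow(Rational(-226, 45), Rational(1, 2)))) = Mul(-1, Mul(349, Mul(Rational(1, 15), I, Pow(1130, Rational(1, 2))))) = Mul(-1, Mul(Rational(349, 15), I, Pow(1130, Rational(1, 2)))) = Mul(Rational(-349, 15), I, Pow(1130, Rational(1, 2)))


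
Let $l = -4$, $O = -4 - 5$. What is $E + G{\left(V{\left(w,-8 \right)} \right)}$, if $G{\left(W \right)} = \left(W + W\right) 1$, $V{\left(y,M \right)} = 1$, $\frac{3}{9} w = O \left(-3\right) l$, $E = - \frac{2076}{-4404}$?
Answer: $\frac{907}{367} \approx 2.4714$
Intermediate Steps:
$O = -9$ ($O = -4 - 5 = -9$)
$E = \frac{173}{367}$ ($E = \left(-2076\right) \left(- \frac{1}{4404}\right) = \frac{173}{367} \approx 0.47139$)
$w = -324$ ($w = 3 \left(-9\right) \left(-3\right) \left(-4\right) = 3 \cdot 27 \left(-4\right) = 3 \left(-108\right) = -324$)
$G{\left(W \right)} = 2 W$ ($G{\left(W \right)} = 2 W 1 = 2 W$)
$E + G{\left(V{\left(w,-8 \right)} \right)} = \frac{173}{367} + 2 \cdot 1 = \frac{173}{367} + 2 = \frac{907}{367}$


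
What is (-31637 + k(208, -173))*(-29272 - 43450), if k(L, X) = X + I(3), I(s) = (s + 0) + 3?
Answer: 2312850488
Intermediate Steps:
I(s) = 3 + s (I(s) = s + 3 = 3 + s)
k(L, X) = 6 + X (k(L, X) = X + (3 + 3) = X + 6 = 6 + X)
(-31637 + k(208, -173))*(-29272 - 43450) = (-31637 + (6 - 173))*(-29272 - 43450) = (-31637 - 167)*(-72722) = -31804*(-72722) = 2312850488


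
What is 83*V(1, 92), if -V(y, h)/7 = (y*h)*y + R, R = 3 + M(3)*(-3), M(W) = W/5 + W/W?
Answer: -262031/5 ≈ -52406.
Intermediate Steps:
M(W) = 1 + W/5 (M(W) = W*(⅕) + 1 = W/5 + 1 = 1 + W/5)
R = -9/5 (R = 3 + (1 + (⅕)*3)*(-3) = 3 + (1 + ⅗)*(-3) = 3 + (8/5)*(-3) = 3 - 24/5 = -9/5 ≈ -1.8000)
V(y, h) = 63/5 - 7*h*y² (V(y, h) = -7*((y*h)*y - 9/5) = -7*((h*y)*y - 9/5) = -7*(h*y² - 9/5) = -7*(-9/5 + h*y²) = 63/5 - 7*h*y²)
83*V(1, 92) = 83*(63/5 - 7*92*1²) = 83*(63/5 - 7*92*1) = 83*(63/5 - 644) = 83*(-3157/5) = -262031/5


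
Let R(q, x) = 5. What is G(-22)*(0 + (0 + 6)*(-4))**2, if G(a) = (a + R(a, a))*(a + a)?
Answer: 430848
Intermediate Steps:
G(a) = 2*a*(5 + a) (G(a) = (a + 5)*(a + a) = (5 + a)*(2*a) = 2*a*(5 + a))
G(-22)*(0 + (0 + 6)*(-4))**2 = (2*(-22)*(5 - 22))*(0 + (0 + 6)*(-4))**2 = (2*(-22)*(-17))*(0 + 6*(-4))**2 = 748*(0 - 24)**2 = 748*(-24)**2 = 748*576 = 430848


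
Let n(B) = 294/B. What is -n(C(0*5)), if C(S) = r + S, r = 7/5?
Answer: -210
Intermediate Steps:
r = 7/5 (r = 7*(⅕) = 7/5 ≈ 1.4000)
C(S) = 7/5 + S
-n(C(0*5)) = -294/(7/5 + 0*5) = -294/(7/5 + 0) = -294/7/5 = -294*5/7 = -1*210 = -210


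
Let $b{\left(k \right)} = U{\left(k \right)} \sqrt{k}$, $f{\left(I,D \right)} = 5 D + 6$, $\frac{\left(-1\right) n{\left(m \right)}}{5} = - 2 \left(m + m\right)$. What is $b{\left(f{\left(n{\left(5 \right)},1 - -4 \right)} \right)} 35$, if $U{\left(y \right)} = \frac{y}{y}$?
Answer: $35 \sqrt{31} \approx 194.87$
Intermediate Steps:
$U{\left(y \right)} = 1$
$n{\left(m \right)} = 20 m$ ($n{\left(m \right)} = - 5 \left(- 2 \left(m + m\right)\right) = - 5 \left(- 2 \cdot 2 m\right) = - 5 \left(- 4 m\right) = 20 m$)
$f{\left(I,D \right)} = 6 + 5 D$
$b{\left(k \right)} = \sqrt{k}$ ($b{\left(k \right)} = 1 \sqrt{k} = \sqrt{k}$)
$b{\left(f{\left(n{\left(5 \right)},1 - -4 \right)} \right)} 35 = \sqrt{6 + 5 \left(1 - -4\right)} 35 = \sqrt{6 + 5 \left(1 + 4\right)} 35 = \sqrt{6 + 5 \cdot 5} \cdot 35 = \sqrt{6 + 25} \cdot 35 = \sqrt{31} \cdot 35 = 35 \sqrt{31}$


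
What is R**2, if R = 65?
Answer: 4225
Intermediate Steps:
R**2 = 65**2 = 4225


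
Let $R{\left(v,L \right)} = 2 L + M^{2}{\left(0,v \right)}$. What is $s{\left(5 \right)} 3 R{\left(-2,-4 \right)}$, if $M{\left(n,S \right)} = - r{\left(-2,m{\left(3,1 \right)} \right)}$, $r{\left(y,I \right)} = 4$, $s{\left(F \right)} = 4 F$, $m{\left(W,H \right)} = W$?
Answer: $480$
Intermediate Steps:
$M{\left(n,S \right)} = -4$ ($M{\left(n,S \right)} = \left(-1\right) 4 = -4$)
$R{\left(v,L \right)} = 16 + 2 L$ ($R{\left(v,L \right)} = 2 L + \left(-4\right)^{2} = 2 L + 16 = 16 + 2 L$)
$s{\left(5 \right)} 3 R{\left(-2,-4 \right)} = 4 \cdot 5 \cdot 3 \left(16 + 2 \left(-4\right)\right) = 20 \cdot 3 \left(16 - 8\right) = 60 \cdot 8 = 480$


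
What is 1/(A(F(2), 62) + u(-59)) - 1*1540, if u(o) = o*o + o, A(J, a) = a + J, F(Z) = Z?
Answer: -5368439/3486 ≈ -1540.0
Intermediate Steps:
A(J, a) = J + a
u(o) = o + o**2 (u(o) = o**2 + o = o + o**2)
1/(A(F(2), 62) + u(-59)) - 1*1540 = 1/((2 + 62) - 59*(1 - 59)) - 1*1540 = 1/(64 - 59*(-58)) - 1540 = 1/(64 + 3422) - 1540 = 1/3486 - 1540 = -5368439/3486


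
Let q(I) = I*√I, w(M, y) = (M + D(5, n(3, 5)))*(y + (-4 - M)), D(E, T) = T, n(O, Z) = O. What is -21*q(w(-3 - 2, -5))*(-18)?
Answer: 6048*√2 ≈ 8553.2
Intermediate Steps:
w(M, y) = (3 + M)*(-4 + y - M) (w(M, y) = (M + 3)*(y + (-4 - M)) = (3 + M)*(-4 + y - M))
q(I) = I^(3/2)
-21*q(w(-3 - 2, -5))*(-18) = -21*(-12 - (-3 - 2)² - 7*(-3 - 2) + 3*(-5) + (-3 - 2)*(-5))^(3/2)*(-18) = -21*(-12 - 1*(-5)² - 7*(-5) - 15 - 5*(-5))^(3/2)*(-18) = -21*(-12 - 1*25 + 35 - 15 + 25)^(3/2)*(-18) = -21*(-12 - 25 + 35 - 15 + 25)^(3/2)*(-18) = -336*√2*(-18) = 6048*√2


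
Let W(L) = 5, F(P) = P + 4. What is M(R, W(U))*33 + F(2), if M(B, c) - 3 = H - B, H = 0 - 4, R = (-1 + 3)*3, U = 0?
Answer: -225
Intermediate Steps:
F(P) = 4 + P
R = 6 (R = 2*3 = 6)
H = -4
M(B, c) = -1 - B (M(B, c) = 3 + (-4 - B) = -1 - B)
M(R, W(U))*33 + F(2) = (-1 - 1*6)*33 + (4 + 2) = (-1 - 6)*33 + 6 = -7*33 + 6 = -231 + 6 = -225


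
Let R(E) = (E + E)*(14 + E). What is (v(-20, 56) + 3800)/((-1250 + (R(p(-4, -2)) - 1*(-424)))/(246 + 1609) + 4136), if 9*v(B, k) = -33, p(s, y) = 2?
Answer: 21126595/23014554 ≈ 0.91797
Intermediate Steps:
R(E) = 2*E*(14 + E) (R(E) = (2*E)*(14 + E) = 2*E*(14 + E))
v(B, k) = -11/3 (v(B, k) = (1/9)*(-33) = -11/3)
(v(-20, 56) + 3800)/((-1250 + (R(p(-4, -2)) - 1*(-424)))/(246 + 1609) + 4136) = (-11/3 + 3800)/((-1250 + (2*2*(14 + 2) - 1*(-424)))/(246 + 1609) + 4136) = 11389/(3*((-1250 + (2*2*16 + 424))/1855 + 4136)) = 11389/(3*((-1250 + (64 + 424))*(1/1855) + 4136)) = 11389/(3*((-1250 + 488)*(1/1855) + 4136)) = 11389/(3*(-762*1/1855 + 4136)) = 11389/(3*(-762/1855 + 4136)) = 11389/(3*(7671518/1855)) = (11389/3)*(1855/7671518) = 21126595/23014554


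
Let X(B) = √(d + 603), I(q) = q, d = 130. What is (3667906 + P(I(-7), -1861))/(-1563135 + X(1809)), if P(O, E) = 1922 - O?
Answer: -5736447532725/2443391027492 - 3669835*√733/2443391027492 ≈ -2.3478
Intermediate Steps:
X(B) = √733 (X(B) = √(130 + 603) = √733)
(3667906 + P(I(-7), -1861))/(-1563135 + X(1809)) = (3667906 + (1922 - 1*(-7)))/(-1563135 + √733) = (3667906 + (1922 + 7))/(-1563135 + √733) = (3667906 + 1929)/(-1563135 + √733) = 3669835/(-1563135 + √733)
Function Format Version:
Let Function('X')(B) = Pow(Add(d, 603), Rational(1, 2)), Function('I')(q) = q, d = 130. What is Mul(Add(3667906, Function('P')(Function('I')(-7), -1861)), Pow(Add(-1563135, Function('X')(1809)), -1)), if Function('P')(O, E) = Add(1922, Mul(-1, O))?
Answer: Add(Rational(-5736447532725, 2443391027492), Mul(Rational(-3669835, 2443391027492), Pow(733, Rational(1, 2)))) ≈ -2.3478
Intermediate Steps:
Function('X')(B) = Pow(733, Rational(1, 2)) (Function('X')(B) = Pow(Add(130, 603), Rational(1, 2)) = Pow(733, Rational(1, 2)))
Mul(Add(3667906, Function('P')(Function('I')(-7), -1861)), Pow(Add(-1563135, Function('X')(1809)), -1)) = Mul(Add(3667906, Add(1922, Mul(-1, -7))), Pow(Add(-1563135, Pow(733, Rational(1, 2))), -1)) = Mul(Add(3667906, Add(1922, 7)), Pow(Add(-1563135, Pow(733, Rational(1, 2))), -1)) = Mul(Add(3667906, 1929), Pow(Add(-1563135, Pow(733, Rational(1, 2))), -1)) = Mul(3669835, Pow(Add(-1563135, Pow(733, Rational(1, 2))), -1))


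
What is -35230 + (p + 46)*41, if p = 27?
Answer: -32237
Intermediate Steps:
-35230 + (p + 46)*41 = -35230 + (27 + 46)*41 = -35230 + 73*41 = -35230 + 2993 = -32237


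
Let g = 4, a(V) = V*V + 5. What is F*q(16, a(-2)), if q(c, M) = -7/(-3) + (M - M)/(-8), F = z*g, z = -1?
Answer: -28/3 ≈ -9.3333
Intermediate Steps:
a(V) = 5 + V² (a(V) = V² + 5 = 5 + V²)
F = -4 (F = -1*4 = -4)
q(c, M) = 7/3 (q(c, M) = -7*(-⅓) + 0*(-⅛) = 7/3 + 0 = 7/3)
F*q(16, a(-2)) = -4*7/3 = -28/3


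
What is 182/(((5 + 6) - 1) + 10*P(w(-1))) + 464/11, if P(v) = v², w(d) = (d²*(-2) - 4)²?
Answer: 3010041/71335 ≈ 42.196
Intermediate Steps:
w(d) = (-4 - 2*d²)² (w(d) = (-2*d² - 4)² = (-4 - 2*d²)²)
182/(((5 + 6) - 1) + 10*P(w(-1))) + 464/11 = 182/(((5 + 6) - 1) + 10*(4*(2 + (-1)²)²)²) + 464/11 = 182/((11 - 1) + 10*(4*(2 + 1)²)²) + 464*(1/11) = 182/(10 + 10*(4*3²)²) + 464/11 = 182/(10 + 10*(4*9)²) + 464/11 = 182/(10 + 10*36²) + 464/11 = 182/(10 + 10*1296) + 464/11 = 182/(10 + 12960) + 464/11 = 182/12970 + 464/11 = 182*(1/12970) + 464/11 = 91/6485 + 464/11 = 3010041/71335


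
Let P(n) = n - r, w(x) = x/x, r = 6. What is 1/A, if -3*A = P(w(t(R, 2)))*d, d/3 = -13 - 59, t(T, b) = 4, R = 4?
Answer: -1/360 ≈ -0.0027778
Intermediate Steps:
w(x) = 1
d = -216 (d = 3*(-13 - 59) = 3*(-72) = -216)
P(n) = -6 + n (P(n) = n - 1*6 = n - 6 = -6 + n)
A = -360 (A = -(-6 + 1)*(-216)/3 = -(-5)*(-216)/3 = -⅓*1080 = -360)
1/A = 1/(-360) = -1/360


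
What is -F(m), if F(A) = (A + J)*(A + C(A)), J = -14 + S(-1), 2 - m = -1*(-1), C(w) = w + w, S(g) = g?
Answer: 42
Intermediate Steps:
C(w) = 2*w
m = 1 (m = 2 - (-1)*(-1) = 2 - 1*1 = 2 - 1 = 1)
J = -15 (J = -14 - 1 = -15)
F(A) = 3*A*(-15 + A) (F(A) = (A - 15)*(A + 2*A) = (-15 + A)*(3*A) = 3*A*(-15 + A))
-F(m) = -3*(-15 + 1) = -3*(-14) = -1*(-42) = 42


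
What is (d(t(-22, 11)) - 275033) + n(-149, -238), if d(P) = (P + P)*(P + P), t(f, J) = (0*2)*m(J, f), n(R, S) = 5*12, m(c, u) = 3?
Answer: -274973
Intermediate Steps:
n(R, S) = 60
t(f, J) = 0 (t(f, J) = (0*2)*3 = 0*3 = 0)
d(P) = 4*P**2 (d(P) = (2*P)*(2*P) = 4*P**2)
(d(t(-22, 11)) - 275033) + n(-149, -238) = (4*0**2 - 275033) + 60 = (4*0 - 275033) + 60 = (0 - 275033) + 60 = -275033 + 60 = -274973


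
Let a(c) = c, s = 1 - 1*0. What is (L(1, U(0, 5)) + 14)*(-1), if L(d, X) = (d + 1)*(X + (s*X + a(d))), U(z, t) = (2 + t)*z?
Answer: -16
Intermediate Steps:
s = 1 (s = 1 + 0 = 1)
U(z, t) = z*(2 + t)
L(d, X) = (1 + d)*(d + 2*X) (L(d, X) = (d + 1)*(X + (1*X + d)) = (1 + d)*(X + (X + d)) = (1 + d)*(d + 2*X))
(L(1, U(0, 5)) + 14)*(-1) = ((1 + 1**2 + 2*(0*(2 + 5)) + 2*(0*(2 + 5))*1) + 14)*(-1) = ((1 + 1 + 2*(0*7) + 2*(0*7)*1) + 14)*(-1) = ((1 + 1 + 2*0 + 2*0*1) + 14)*(-1) = ((1 + 1 + 0 + 0) + 14)*(-1) = (2 + 14)*(-1) = 16*(-1) = -16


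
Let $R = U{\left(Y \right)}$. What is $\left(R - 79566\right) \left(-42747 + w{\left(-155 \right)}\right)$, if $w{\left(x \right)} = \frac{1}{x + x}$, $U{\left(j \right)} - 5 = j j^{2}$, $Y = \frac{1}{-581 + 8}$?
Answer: $\frac{99174831473662597349}{29160540135} \approx 3.401 \cdot 10^{9}$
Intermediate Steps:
$Y = - \frac{1}{573}$ ($Y = \frac{1}{-573} = - \frac{1}{573} \approx -0.0017452$)
$U{\left(j \right)} = 5 + j^{3}$ ($U{\left(j \right)} = 5 + j j^{2} = 5 + j^{3}$)
$R = \frac{940662584}{188132517}$ ($R = 5 + \left(- \frac{1}{573}\right)^{3} = 5 - \frac{1}{188132517} = \frac{940662584}{188132517} \approx 5.0$)
$w{\left(x \right)} = \frac{1}{2 x}$
$\left(R - 79566\right) \left(-42747 + w{\left(-155 \right)}\right) = \left(\frac{940662584}{188132517} - 79566\right) \left(-42747 + \frac{1}{2 \left(-155\right)}\right) = - \frac{14968011185038 \left(-42747 + \frac{1}{2} \left(- \frac{1}{155}\right)\right)}{188132517} = - \frac{14968011185038 \left(-42747 - \frac{1}{310}\right)}{188132517} = \left(- \frac{14968011185038}{188132517}\right) \left(- \frac{13251571}{310}\right) = \frac{99174831473662597349}{29160540135}$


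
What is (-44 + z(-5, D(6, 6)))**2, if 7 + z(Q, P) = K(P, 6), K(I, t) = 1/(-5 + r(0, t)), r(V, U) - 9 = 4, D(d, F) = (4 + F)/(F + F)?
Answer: 165649/64 ≈ 2588.3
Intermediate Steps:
D(d, F) = (4 + F)/(2*F) (D(d, F) = (4 + F)/((2*F)) = (4 + F)*(1/(2*F)) = (4 + F)/(2*F))
r(V, U) = 13 (r(V, U) = 9 + 4 = 13)
K(I, t) = 1/8 (K(I, t) = 1/(-5 + 13) = 1/8)
z(Q, P) = -55/8 (z(Q, P) = -7 + 1/8 = -55/8)
(-44 + z(-5, D(6, 6)))**2 = (-44 - 55/8)**2 = (-407/8)**2 = 165649/64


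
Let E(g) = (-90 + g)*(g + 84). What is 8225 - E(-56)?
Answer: 12313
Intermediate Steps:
E(g) = (-90 + g)*(84 + g)
8225 - E(-56) = 8225 - (-7560 + (-56)² - 6*(-56)) = 8225 - (-7560 + 3136 + 336) = 8225 - 1*(-4088) = 8225 + 4088 = 12313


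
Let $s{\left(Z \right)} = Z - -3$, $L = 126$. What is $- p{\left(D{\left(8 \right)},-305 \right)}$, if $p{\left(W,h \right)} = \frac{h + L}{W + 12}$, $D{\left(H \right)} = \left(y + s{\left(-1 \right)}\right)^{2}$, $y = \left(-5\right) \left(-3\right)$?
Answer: $\frac{179}{301} \approx 0.59468$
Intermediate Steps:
$s{\left(Z \right)} = 3 + Z$ ($s{\left(Z \right)} = Z + 3 = 3 + Z$)
$y = 15$
$D{\left(H \right)} = 289$ ($D{\left(H \right)} = \left(15 + \left(3 - 1\right)\right)^{2} = \left(15 + 2\right)^{2} = 17^{2} = 289$)
$p{\left(W,h \right)} = \frac{126 + h}{12 + W}$ ($p{\left(W,h \right)} = \frac{h + 126}{W + 12} = \frac{126 + h}{12 + W}$)
$- p{\left(D{\left(8 \right)},-305 \right)} = - \frac{126 - 305}{12 + 289} = - \frac{-179}{301} = \left(-1\right) \left(- \frac{179}{301}\right) = \frac{179}{301}$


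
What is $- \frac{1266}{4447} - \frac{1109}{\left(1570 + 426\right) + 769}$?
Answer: $- \frac{8432213}{12295955} \approx -0.68577$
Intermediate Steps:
$- \frac{1266}{4447} - \frac{1109}{\left(1570 + 426\right) + 769} = \left(-1266\right) \frac{1}{4447} - \frac{1109}{1996 + 769} = - \frac{1266}{4447} - \frac{1109}{2765} = - \frac{8432213}{12295955}$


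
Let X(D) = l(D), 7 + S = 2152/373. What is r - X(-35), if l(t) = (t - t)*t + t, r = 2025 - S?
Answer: 768839/373 ≈ 2061.2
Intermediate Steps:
S = -459/373 (S = -7 + 2152/373 = -459/373 ≈ -1.2306)
r = 755784/373 (r = 2025 - 1*(-459/373) = 2025 + 459/373 = 755784/373 ≈ 2026.2)
l(t) = t (l(t) = 0*t + t = 0 + t = t)
X(D) = D
r - X(-35) = 755784/373 - 1*(-35) = 755784/373 + 35 = 768839/373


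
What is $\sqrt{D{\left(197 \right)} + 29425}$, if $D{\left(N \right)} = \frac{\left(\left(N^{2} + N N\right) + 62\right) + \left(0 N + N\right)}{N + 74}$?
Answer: $\frac{2 \sqrt{545526523}}{271} \approx 172.37$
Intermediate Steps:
$D{\left(N \right)} = \frac{62 + N + 2 N^{2}}{74 + N}$ ($D{\left(N \right)} = \frac{\left(\left(N^{2} + N^{2}\right) + 62\right) + \left(0 + N\right)}{74 + N} = \frac{\left(2 N^{2} + 62\right) + N}{74 + N} = \frac{\left(62 + 2 N^{2}\right) + N}{74 + N} = \frac{62 + N + 2 N^{2}}{74 + N}$)
$\sqrt{D{\left(197 \right)} + 29425} = \sqrt{\frac{62 + 197 + 2 \cdot 197^{2}}{74 + 197} + 29425} = \sqrt{\frac{62 + 197 + 2 \cdot 38809}{271} + 29425} = \sqrt{\frac{62 + 197 + 77618}{271} + 29425} = \sqrt{\frac{1}{271} \cdot 77877 + 29425} = \sqrt{\frac{77877}{271} + 29425} = \sqrt{\frac{8052052}{271}} = \frac{2 \sqrt{545526523}}{271}$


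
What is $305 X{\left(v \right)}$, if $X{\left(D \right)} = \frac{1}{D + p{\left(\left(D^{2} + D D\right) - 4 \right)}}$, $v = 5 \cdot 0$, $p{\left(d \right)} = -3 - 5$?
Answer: $- \frac{305}{8} \approx -38.125$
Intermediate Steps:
$p{\left(d \right)} = -8$ ($p{\left(d \right)} = -3 - 5 = -8$)
$v = 0$
$X{\left(D \right)} = \frac{1}{-8 + D}$ ($X{\left(D \right)} = \frac{1}{D - 8} = \frac{1}{-8 + D}$)
$305 X{\left(v \right)} = \frac{305}{-8 + 0} = \frac{305}{-8} = 305 \left(- \frac{1}{8}\right) = - \frac{305}{8}$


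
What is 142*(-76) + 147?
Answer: -10645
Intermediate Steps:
142*(-76) + 147 = -10792 + 147 = -10645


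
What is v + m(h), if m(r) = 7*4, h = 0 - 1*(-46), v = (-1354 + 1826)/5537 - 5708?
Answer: -31449688/5537 ≈ -5679.9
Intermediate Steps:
v = -31604724/5537 (v = 472*(1/5537) - 5708 = 472/5537 - 5708 = -31604724/5537 ≈ -5707.9)
h = 46 (h = 0 + 46 = 46)
m(r) = 28
v + m(h) = -31604724/5537 + 28 = -31449688/5537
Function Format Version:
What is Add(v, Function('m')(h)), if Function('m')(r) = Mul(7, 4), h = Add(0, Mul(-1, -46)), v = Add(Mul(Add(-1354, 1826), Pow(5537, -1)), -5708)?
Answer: Rational(-31449688, 5537) ≈ -5679.9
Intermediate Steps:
v = Rational(-31604724, 5537) (v = Add(Mul(472, Rational(1, 5537)), -5708) = Add(Rational(472, 5537), -5708) = Rational(-31604724, 5537) ≈ -5707.9)
h = 46 (h = Add(0, 46) = 46)
Function('m')(r) = 28
Add(v, Function('m')(h)) = Add(Rational(-31604724, 5537), 28) = Rational(-31449688, 5537)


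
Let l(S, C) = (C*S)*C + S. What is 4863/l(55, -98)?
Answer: 4863/528275 ≈ 0.0092054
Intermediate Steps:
l(S, C) = S + S*C² (l(S, C) = S*C² + S = S + S*C²)
4863/l(55, -98) = 4863/((55*(1 + (-98)²))) = 4863/((55*(1 + 9604))) = 4863/((55*9605)) = 4863/528275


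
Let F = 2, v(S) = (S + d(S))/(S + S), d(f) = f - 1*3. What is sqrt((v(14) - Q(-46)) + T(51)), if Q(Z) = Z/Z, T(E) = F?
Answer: sqrt(371)/14 ≈ 1.3758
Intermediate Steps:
d(f) = -3 + f (d(f) = f - 3 = -3 + f)
v(S) = (-3 + 2*S)/(2*S) (v(S) = (S + (-3 + S))/(S + S) = (-3 + 2*S)/((2*S)) = (-3 + 2*S)*(1/(2*S)) = (-3 + 2*S)/(2*S))
T(E) = 2
Q(Z) = 1
sqrt((v(14) - Q(-46)) + T(51)) = sqrt(((-3/2 + 14)/14 - 1*1) + 2) = sqrt(((1/14)*(25/2) - 1) + 2) = sqrt((25/28 - 1) + 2) = sqrt(-3/28 + 2) = sqrt(53/28) = sqrt(371)/14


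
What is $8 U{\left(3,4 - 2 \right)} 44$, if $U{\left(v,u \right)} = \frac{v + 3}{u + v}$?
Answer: $\frac{2112}{5} \approx 422.4$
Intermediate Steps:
$U{\left(v,u \right)} = \frac{3 + v}{u + v}$
$8 U{\left(3,4 - 2 \right)} 44 = 8 \frac{3 + 3}{\left(4 - 2\right) + 3} \cdot 44 = 8 \frac{1}{2 + 3} \cdot 6 \cdot 44 = 8 \cdot \frac{1}{5} \cdot 6 \cdot 44 = 8 \cdot \frac{6}{5} \cdot 44 = \frac{48}{5} \cdot 44 = \frac{2112}{5}$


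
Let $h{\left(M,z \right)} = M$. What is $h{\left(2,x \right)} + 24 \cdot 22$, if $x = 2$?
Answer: $530$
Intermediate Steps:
$h{\left(2,x \right)} + 24 \cdot 22 = 2 + 24 \cdot 22 = 2 + 528 = 530$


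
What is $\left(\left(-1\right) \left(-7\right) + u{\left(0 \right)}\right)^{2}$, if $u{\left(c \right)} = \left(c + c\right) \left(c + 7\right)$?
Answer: $49$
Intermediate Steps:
$u{\left(c \right)} = 2 c \left(7 + c\right)$
$\left(\left(-1\right) \left(-7\right) + u{\left(0 \right)}\right)^{2} = \left(\left(-1\right) \left(-7\right) + 2 \cdot 0 \left(7 + 0\right)\right)^{2} = \left(7 + 2 \cdot 0 \cdot 7\right)^{2} = \left(7 + 0\right)^{2} = 7^{2} = 49$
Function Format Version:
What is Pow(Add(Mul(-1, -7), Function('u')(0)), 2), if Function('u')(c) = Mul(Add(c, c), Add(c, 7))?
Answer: 49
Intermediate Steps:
Function('u')(c) = Mul(2, c, Add(7, c)) (Function('u')(c) = Mul(Mul(2, c), Add(7, c)) = Mul(2, c, Add(7, c)))
Pow(Add(Mul(-1, -7), Function('u')(0)), 2) = Pow(Add(Mul(-1, -7), Mul(2, 0, Add(7, 0))), 2) = Pow(Add(7, Mul(2, 0, 7)), 2) = Pow(Add(7, 0), 2) = Pow(7, 2) = 49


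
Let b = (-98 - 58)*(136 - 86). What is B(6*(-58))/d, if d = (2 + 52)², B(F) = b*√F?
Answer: -1300*I*√87/243 ≈ -49.9*I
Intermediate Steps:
b = -7800 (b = -156*50 = -7800)
B(F) = -7800*√F
d = 2916 (d = 54² = 2916)
B(6*(-58))/d = -7800*2*I*√87/2916 = -15600*I*√87*(1/2916) = -1300*I*√87/243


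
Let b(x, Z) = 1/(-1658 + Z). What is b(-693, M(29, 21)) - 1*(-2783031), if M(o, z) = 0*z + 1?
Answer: 4611482366/1657 ≈ 2.7830e+6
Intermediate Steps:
M(o, z) = 1 (M(o, z) = 0 + 1 = 1)
b(-693, M(29, 21)) - 1*(-2783031) = 1/(-1658 + 1) - 1*(-2783031) = 1/(-1657) + 2783031 = -1/1657 + 2783031 = 4611482366/1657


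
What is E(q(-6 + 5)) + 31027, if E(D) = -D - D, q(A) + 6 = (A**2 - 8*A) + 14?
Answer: 30993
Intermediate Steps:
q(A) = 8 + A**2 - 8*A (q(A) = -6 + ((A**2 - 8*A) + 14) = -6 + (14 + A**2 - 8*A) = 8 + A**2 - 8*A)
E(D) = -2*D
E(q(-6 + 5)) + 31027 = -2*(8 + (-6 + 5)**2 - 8*(-6 + 5)) + 31027 = -2*(8 + (-1)**2 - 8*(-1)) + 31027 = -2*(8 + 1 + 8) + 31027 = -2*17 + 31027 = -34 + 31027 = 30993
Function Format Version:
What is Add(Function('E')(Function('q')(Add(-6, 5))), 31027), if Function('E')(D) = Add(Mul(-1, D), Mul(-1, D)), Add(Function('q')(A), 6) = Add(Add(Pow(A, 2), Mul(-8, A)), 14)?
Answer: 30993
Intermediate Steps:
Function('q')(A) = Add(8, Pow(A, 2), Mul(-8, A)) (Function('q')(A) = Add(-6, Add(Add(Pow(A, 2), Mul(-8, A)), 14)) = Add(-6, Add(14, Pow(A, 2), Mul(-8, A))) = Add(8, Pow(A, 2), Mul(-8, A)))
Function('E')(D) = Mul(-2, D)
Add(Function('E')(Function('q')(Add(-6, 5))), 31027) = Add(Mul(-2, Add(8, Pow(Add(-6, 5), 2), Mul(-8, Add(-6, 5)))), 31027) = Add(Mul(-2, Add(8, Pow(-1, 2), Mul(-8, -1))), 31027) = Add(Mul(-2, Add(8, 1, 8)), 31027) = Add(Mul(-2, 17), 31027) = Add(-34, 31027) = 30993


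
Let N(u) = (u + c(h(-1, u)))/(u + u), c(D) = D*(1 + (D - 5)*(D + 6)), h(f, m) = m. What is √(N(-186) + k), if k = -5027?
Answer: 2*√3041 ≈ 110.29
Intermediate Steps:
c(D) = D*(1 + (-5 + D)*(6 + D))
N(u) = (u + u*(-29 + u + u²))/(2*u) (N(u) = (u + u*(-29 + u + u²))/(u + u) = (u + u*(-29 + u + u²))/((2*u)) = (u + u*(-29 + u + u²))*(1/(2*u)) = (u + u*(-29 + u + u²))/(2*u))
√(N(-186) + k) = √((-14 + (½)*(-186) + (½)*(-186)²) - 5027) = √((-14 - 93 + (½)*34596) - 5027) = √((-14 - 93 + 17298) - 5027) = √(17191 - 5027) = √12164 = 2*√3041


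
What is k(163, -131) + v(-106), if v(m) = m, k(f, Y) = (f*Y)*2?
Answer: -42812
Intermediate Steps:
k(f, Y) = 2*Y*f (k(f, Y) = (Y*f)*2 = 2*Y*f)
k(163, -131) + v(-106) = 2*(-131)*163 - 106 = -42706 - 106 = -42812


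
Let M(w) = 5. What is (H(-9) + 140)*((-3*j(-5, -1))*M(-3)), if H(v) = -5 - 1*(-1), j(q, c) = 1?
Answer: -2040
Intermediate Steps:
H(v) = -4 (H(v) = -5 + 1 = -4)
(H(-9) + 140)*((-3*j(-5, -1))*M(-3)) = (-4 + 140)*(-3*1*5) = 136*(-3*5) = 136*(-15) = -2040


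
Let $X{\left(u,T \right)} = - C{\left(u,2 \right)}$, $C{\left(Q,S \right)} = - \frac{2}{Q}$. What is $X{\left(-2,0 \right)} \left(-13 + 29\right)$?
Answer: $-16$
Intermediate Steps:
$X{\left(u,T \right)} = \frac{2}{u}$ ($X{\left(u,T \right)} = - \frac{-2}{u} = \frac{2}{u}$)
$X{\left(-2,0 \right)} \left(-13 + 29\right) = \frac{2}{-2} \left(-13 + 29\right) = 2 \left(- \frac{1}{2}\right) 16 = \left(-1\right) 16 = -16$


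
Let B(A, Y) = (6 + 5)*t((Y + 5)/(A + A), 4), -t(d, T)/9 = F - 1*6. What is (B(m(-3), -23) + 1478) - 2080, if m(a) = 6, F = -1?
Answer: 91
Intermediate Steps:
t(d, T) = 63 (t(d, T) = -9*(-1 - 1*6) = -9*(-1 - 6) = -9*(-7) = 63)
B(A, Y) = 693 (B(A, Y) = (6 + 5)*63 = 11*63 = 693)
(B(m(-3), -23) + 1478) - 2080 = (693 + 1478) - 2080 = 2171 - 2080 = 91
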